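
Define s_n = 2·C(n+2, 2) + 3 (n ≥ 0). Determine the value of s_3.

C(5, 2) = 10, so s_3 = 23.

23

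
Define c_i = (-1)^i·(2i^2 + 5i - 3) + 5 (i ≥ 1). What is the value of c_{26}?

1484

(-1)^26 = 1; 2i^2 + 5i - 3 at i=26 is 1479; so c_{26} = 1484.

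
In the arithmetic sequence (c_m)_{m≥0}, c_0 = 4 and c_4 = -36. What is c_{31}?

-306

Common difference d = (-36 - 4) / (4 - 0) = -10.
c_m = 4 + (m - 0)·(-10).
c_{31} = 4 + 31·(-10) = -306.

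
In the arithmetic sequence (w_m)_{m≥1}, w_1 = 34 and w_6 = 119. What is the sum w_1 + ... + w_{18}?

Common difference d = (119 - 34) / (6 - 1) = 17.
w_m = 34 + (m - 1)·17.
w_{18} = 323; S = 18·(34 + 323)/2 = 3213.

3213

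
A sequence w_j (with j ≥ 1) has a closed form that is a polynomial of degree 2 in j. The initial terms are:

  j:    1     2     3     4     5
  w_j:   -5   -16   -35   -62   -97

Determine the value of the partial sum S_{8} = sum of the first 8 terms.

-796

1st diffs: -11, -19, -27, -35.
2nd diffs: -8, -8, -8 (constant).
Newton forward-difference form: w_j = -5 + (-11)·C(j-1,1) + (-8)·C(j-1,2).
Continuing: -140, -191, -250.
Summing j = 1..8 (8 terms) gives -796.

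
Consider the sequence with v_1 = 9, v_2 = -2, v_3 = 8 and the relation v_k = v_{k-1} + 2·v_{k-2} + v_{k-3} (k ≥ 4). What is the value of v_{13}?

12645

Step forward from the initial values:
v_4 = 13  v_5 = 27  v_6 = 61  v_7 = 128  v_8 = 277  v_9 = 594  v_{10} = 1276  v_{11} = 2741  v_{12} = 5887  v_{13} = 12645.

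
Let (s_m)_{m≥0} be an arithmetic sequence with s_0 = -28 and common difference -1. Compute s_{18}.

s_m = -28 + (m - 0)·(-1).
s_{18} = -28 + 18·(-1) = -46.

-46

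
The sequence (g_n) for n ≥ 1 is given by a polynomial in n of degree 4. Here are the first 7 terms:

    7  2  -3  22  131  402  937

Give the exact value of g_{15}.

1st diffs: -5, -5, 25, 109, 271, 535.
2nd diffs: 0, 30, 84, 162, 264.
3rd diffs: 30, 54, 78, 102.
4th diffs: 24, 24, 24 (constant).
Newton forward-difference form: g_n = 7 + (-5)·C(n-1,1) + 30·C(n-1,3) + 24·C(n-1,4).
At n = 15: n-1 = 14, so g_{15} = 7 - 70 + 10920 + 24024 = 34881.

34881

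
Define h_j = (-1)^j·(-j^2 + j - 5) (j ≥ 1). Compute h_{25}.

605

(-1)^25 = -1; -j^2 + j - 5 at j=25 is -605; so h_{25} = 605.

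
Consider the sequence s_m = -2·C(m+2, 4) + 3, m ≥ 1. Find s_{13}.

-2727

C(15, 4) = 1365, so s_{13} = -2727.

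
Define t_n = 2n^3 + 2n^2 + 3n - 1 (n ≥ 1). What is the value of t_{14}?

5921

t_{14} = 2·14^3 + 2·14^2 + 3·14 - 1 = 5921.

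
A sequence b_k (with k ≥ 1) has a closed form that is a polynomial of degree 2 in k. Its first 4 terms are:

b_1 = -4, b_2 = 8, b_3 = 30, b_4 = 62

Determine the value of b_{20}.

1st diffs: 12, 22, 32.
2nd diffs: 10, 10 (constant).
So b_k = 5k^2 - 3k - 6.
Evaluating at k = 20 gives b_{20} = 1934.

1934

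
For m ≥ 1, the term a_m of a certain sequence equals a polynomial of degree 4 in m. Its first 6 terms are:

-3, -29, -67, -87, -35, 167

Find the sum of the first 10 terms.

9708

1st diffs: -26, -38, -20, 52, 202.
2nd diffs: -12, 18, 72, 150.
3rd diffs: 30, 54, 78.
4th diffs: 24, 24 (constant).
So a_m = m^4 - 5m^3 - m^2 - 3m + 5.
Continuing: 621, 1453, 2813, 4875.
Summing m = 1..10 (10 terms) gives 9708.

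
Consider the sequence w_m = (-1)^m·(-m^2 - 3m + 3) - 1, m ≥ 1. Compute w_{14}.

(-1)^14 = 1; -m^2 - 3m + 3 at m=14 is -235; so w_{14} = -236.

-236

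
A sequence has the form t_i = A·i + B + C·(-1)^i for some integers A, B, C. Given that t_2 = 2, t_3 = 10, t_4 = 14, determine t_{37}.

At i = 2, 3, 4: 2A + B + C = 2; 3A + B - C = 10; 4A + B + C = 14.
Subtracting the first from the second: A - 2C = 8.
Subtracting the second from the third: A + 2C = 4.
Solving: C = -1, A = 6, then B = -9.
Hence t_{37} = 6·37 + (-9) + (-1)·(-1) = 214.

214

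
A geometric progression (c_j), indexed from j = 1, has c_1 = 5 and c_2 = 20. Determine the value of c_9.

327680

Common ratio r = 4.
c_j = 5·4^(j-1).
c_9 = 5·4^8 = 327680.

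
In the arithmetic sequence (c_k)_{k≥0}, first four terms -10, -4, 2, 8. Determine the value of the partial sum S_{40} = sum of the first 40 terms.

Common difference d = 6.
c_k = -10 + (k - 0)·6.
c_{39} = 224; S = 40·(-10 + 224)/2 = 4280.

4280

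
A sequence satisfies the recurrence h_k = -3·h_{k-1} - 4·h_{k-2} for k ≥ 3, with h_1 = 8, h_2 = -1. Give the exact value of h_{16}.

Compute successive terms:
h_3 = -29  h_4 = 91  h_5 = -157  …  h_{13} = -47197  h_{14} = 67499  h_{15} = -13709  h_{16} = -228869.

-228869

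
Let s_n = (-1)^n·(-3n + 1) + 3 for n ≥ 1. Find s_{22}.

(-1)^22 = 1; -3n + 1 at n=22 is -65; so s_{22} = -62.

-62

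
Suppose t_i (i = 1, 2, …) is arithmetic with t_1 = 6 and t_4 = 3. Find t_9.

-2

Common difference d = (3 - 6) / (4 - 1) = -1.
t_i = 6 + (i - 1)·(-1).
t_9 = 6 + 8·(-1) = -2.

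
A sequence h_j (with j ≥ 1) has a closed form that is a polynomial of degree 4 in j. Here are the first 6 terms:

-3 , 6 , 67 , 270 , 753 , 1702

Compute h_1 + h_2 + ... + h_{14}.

205891

1st diffs: 9, 61, 203, 483, 949.
2nd diffs: 52, 142, 280, 466.
3rd diffs: 90, 138, 186.
4th diffs: 48, 48 (constant).
Newton forward-difference form: h_j = -3 + 9·C(j-1,1) + 52·C(j-1,2) + 90·C(j-1,3) + 48·C(j-1,4).
Continuing: …, 3351, 5982, 9925, 15558, …, h_{14} = 64230.
Summing j = 1..14 (14 terms) gives 205891.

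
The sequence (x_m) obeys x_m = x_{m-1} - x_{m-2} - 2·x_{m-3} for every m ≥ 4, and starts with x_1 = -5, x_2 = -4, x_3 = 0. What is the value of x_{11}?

x_4 = 14, x_5 = 22, x_6 = 8, x_7 = -42, x_8 = -94, x_9 = -68, x_{10} = 110, x_{11} = 366.

366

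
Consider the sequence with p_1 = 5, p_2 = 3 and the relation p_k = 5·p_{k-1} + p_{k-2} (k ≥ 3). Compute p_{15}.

Step forward from the initial values:
p_3 = 20  p_4 = 103  p_5 = 535  …  p_{12} = 54454378  p_{13} = 282758845  p_{14} = 1468248603  p_{15} = 7624001860.

7624001860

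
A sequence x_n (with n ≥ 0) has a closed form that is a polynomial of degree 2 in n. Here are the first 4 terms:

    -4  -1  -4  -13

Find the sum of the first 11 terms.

1st diffs: 3, -3, -9.
2nd diffs: -6, -6 (constant).
Newton forward-difference form: x_n = -4 + 3·C(n,1) + (-6)·C(n,2).
Continuing: …, -28, -49, -76, -109, …, x_{10} = -244.
Summing n = 0..10 (11 terms) gives -869.

-869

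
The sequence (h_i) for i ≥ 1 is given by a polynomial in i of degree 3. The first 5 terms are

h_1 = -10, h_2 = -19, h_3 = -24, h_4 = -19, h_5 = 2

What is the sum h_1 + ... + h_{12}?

1st diffs: -9, -5, 5, 21.
2nd diffs: 4, 10, 16.
3rd diffs: 6, 6 (constant).
Newton forward-difference form: h_i = -10 + (-9)·C(i-1,1) + 4·C(i-1,2) + 6·C(i-1,3).
Continuing: …, 45, 116, 221, 366, …, h_{12} = 1101.
Summing i = 1..12 (12 terms) gives 3136.

3136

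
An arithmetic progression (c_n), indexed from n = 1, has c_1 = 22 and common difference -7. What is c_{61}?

c_n = 22 + (n - 1)·(-7).
c_{61} = 22 + 60·(-7) = -398.

-398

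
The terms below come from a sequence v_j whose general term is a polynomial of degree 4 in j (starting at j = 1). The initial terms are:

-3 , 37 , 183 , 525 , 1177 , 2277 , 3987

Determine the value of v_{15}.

66987

1st diffs: 40, 146, 342, 652, 1100, 1710.
2nd diffs: 106, 196, 310, 448, 610.
3rd diffs: 90, 114, 138, 162.
4th diffs: 24, 24, 24 (constant).
Newton forward-difference form: v_j = -3 + 40·C(j-1,1) + 106·C(j-1,2) + 90·C(j-1,3) + 24·C(j-1,4).
At j = 15: j-1 = 14, so v_{15} = -3 + 560 + 9646 + 32760 + 24024 = 66987.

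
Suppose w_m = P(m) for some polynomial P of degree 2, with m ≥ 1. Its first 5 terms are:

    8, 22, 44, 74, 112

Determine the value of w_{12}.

602

1st diffs: 14, 22, 30, 38.
2nd diffs: 8, 8, 8 (constant).
So w_m = 4m^2 + 2m + 2.
Evaluating at m = 12 gives w_{12} = 602.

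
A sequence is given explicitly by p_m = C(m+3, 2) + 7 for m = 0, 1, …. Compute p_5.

C(8, 2) = 28, so p_5 = 35.

35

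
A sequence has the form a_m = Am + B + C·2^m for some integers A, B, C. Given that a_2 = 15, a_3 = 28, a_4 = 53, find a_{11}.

Plug in m = 2, 3, 4: 2A + B + 4C = 15; 3A + B + 8C = 28; 4A + B + 16C = 53.
Subtracting the first from the second: A + 4C = 13.
Subtracting the second from the third: A + 8C = 25.
Solving: C = 3, A = 1, then B = 1.
So a_m = 1·m + 1 + 3·2^m; at m=11 this is 6156.

6156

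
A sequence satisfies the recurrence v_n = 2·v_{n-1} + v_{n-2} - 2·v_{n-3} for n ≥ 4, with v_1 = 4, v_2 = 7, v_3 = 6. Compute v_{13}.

2734

Compute successive terms:
v_4 = 11; v_5 = 14; v_6 = 27; v_7 = 46; v_8 = 91; v_9 = 174; v_{10} = 347; v_{11} = 686; v_{12} = 1371; v_{13} = 2734.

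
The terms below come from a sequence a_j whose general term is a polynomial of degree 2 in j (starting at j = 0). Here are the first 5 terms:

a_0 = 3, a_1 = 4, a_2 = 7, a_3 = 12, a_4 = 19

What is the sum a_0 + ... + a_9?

1st diffs: 1, 3, 5, 7.
2nd diffs: 2, 2, 2 (constant).
Newton forward-difference form: a_j = 3 + 1·C(j,1) + 2·C(j,2).
Continuing: …, 28, 39, 52, 67, …, a_9 = 84.
Summing j = 0..9 (10 terms) gives 315.

315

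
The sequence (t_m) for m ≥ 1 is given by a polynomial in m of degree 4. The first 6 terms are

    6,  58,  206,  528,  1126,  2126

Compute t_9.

9158

1st diffs: 52, 148, 322, 598, 1000.
2nd diffs: 96, 174, 276, 402.
3rd diffs: 78, 102, 126.
4th diffs: 24, 24 (constant).
Newton forward-difference form: t_m = 6 + 52·C(m-1,1) + 96·C(m-1,2) + 78·C(m-1,3) + 24·C(m-1,4).
At m = 9: m-1 = 8, so t_9 = 6 + 416 + 2688 + 4368 + 1680 = 9158.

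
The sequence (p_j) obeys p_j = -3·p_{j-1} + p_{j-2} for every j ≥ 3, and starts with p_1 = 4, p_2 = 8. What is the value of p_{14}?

Iterate the recurrence:
p_3 = -20; p_4 = 68; p_5 = -224; …; p_{11} = -290816; p_{12} = 960500; p_{13} = -3172316; p_{14} = 10477448.

10477448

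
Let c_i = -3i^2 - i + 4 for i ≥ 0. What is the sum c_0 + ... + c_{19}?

-7520

Over i = 0..19: Σi = 190, Σi² = 2470.
Total = (-3)·2470 + (-1)·190 + (4)·20 = -7520.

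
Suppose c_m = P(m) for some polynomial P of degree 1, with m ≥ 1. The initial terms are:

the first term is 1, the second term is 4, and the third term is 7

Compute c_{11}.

31

1st diffs: 3, 3 (constant).
So c_m = 3m - 2.
Evaluating at m = 11 gives c_{11} = 31.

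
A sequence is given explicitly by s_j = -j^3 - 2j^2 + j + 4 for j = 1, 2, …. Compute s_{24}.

s_{24} = -1·24^3 - 2·24^2 + 1·24 + 4 = -14948.

-14948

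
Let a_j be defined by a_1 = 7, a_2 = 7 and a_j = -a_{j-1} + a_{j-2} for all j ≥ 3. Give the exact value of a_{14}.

623

Iterate the recurrence:
a_3 = 0;  a_4 = 7;  a_5 = -7;  …;  a_{11} = -147;  a_{12} = 238;  a_{13} = -385;  a_{14} = 623.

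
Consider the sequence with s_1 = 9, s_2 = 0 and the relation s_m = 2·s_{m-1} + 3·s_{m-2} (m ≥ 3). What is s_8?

Step forward from the initial values:
s_3 = 27  s_4 = 54  s_5 = 189  s_6 = 540  s_7 = 1647  s_8 = 4914.
(Characteristic roots are 3 and -1.)

4914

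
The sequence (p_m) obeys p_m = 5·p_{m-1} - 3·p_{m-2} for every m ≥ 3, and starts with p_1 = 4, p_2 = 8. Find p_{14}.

250432712

p_3 = 28, p_4 = 116, p_5 = 496, …, p_{11} = 3143728, p_{12} = 13526756, p_{13} = 58202596, p_{14} = 250432712.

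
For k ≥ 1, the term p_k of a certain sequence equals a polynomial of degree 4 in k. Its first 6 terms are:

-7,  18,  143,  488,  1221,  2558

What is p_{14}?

1st diffs: 25, 125, 345, 733, 1337.
2nd diffs: 100, 220, 388, 604.
3rd diffs: 120, 168, 216.
4th diffs: 48, 48 (constant).
So p_k = 2k^4 - 5k - 4.
Evaluating at k = 14 gives p_{14} = 76758.

76758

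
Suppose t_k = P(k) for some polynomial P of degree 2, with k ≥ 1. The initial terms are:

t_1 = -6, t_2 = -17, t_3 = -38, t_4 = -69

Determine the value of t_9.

-374

1st diffs: -11, -21, -31.
2nd diffs: -10, -10 (constant).
So t_k = -5k^2 + 4k - 5.
Evaluating at k = 9 gives t_9 = -374.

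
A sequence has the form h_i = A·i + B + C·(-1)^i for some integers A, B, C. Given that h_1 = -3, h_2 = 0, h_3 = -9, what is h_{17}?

-51

Write the equations: A + B - C = -3; 2A + B + C = 0; 3A + B - C = -9.
Subtracting the first from the second: A + 2C = 3.
Subtracting the second from the third: A - 2C = -9.
Solving: C = 3, A = -3, then B = 3.
Hence h_{17} = -3·17 + 3 + 3·(-1) = -51.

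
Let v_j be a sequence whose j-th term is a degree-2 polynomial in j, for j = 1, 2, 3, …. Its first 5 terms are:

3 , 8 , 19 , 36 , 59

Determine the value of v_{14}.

1st diffs: 5, 11, 17, 23.
2nd diffs: 6, 6, 6 (constant).
Newton forward-difference form: v_j = 3 + 5·C(j-1,1) + 6·C(j-1,2).
At j = 14: j-1 = 13, so v_{14} = 3 + 65 + 468 = 536.

536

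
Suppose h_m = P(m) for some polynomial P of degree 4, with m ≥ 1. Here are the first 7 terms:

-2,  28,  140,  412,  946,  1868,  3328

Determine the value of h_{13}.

34810

1st diffs: 30, 112, 272, 534, 922, 1460.
2nd diffs: 82, 160, 262, 388, 538.
3rd diffs: 78, 102, 126, 150.
4th diffs: 24, 24, 24 (constant).
Newton forward-difference form: h_m = -2 + 30·C(m-1,1) + 82·C(m-1,2) + 78·C(m-1,3) + 24·C(m-1,4).
At m = 13: m-1 = 12, so h_{13} = -2 + 360 + 5412 + 17160 + 11880 = 34810.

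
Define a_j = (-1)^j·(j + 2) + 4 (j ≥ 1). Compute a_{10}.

(-1)^10 = 1; j + 2 at j=10 is 12; so a_{10} = 16.

16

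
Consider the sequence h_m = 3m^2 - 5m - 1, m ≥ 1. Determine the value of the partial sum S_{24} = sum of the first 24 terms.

Over m = 1..24: Σm = 300, Σm² = 4900.
Total = (3)·4900 + (-5)·300 + (-1)·24 = 13176.

13176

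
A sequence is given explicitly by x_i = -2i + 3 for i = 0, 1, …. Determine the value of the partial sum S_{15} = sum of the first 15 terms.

-165

Over i = 0..14: Σi = 105.
Total = (-2)·105 + (3)·15 = -165.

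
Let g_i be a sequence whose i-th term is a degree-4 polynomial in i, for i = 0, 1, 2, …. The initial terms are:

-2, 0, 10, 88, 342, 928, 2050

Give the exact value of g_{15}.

1st diffs: 2, 10, 78, 254, 586, 1122.
2nd diffs: 8, 68, 176, 332, 536.
3rd diffs: 60, 108, 156, 204.
4th diffs: 48, 48, 48 (constant).
Newton forward-difference form: g_i = -2 + 2·C(i,1) + 8·C(i,2) + 60·C(i,3) + 48·C(i,4).
At i = 15: i = 15, so g_{15} = -2 + 30 + 840 + 27300 + 65520 = 93688.

93688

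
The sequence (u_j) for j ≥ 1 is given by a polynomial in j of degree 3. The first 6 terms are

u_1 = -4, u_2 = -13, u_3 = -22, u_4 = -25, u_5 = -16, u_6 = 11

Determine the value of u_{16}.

1st diffs: -9, -9, -3, 9, 27.
2nd diffs: 0, 6, 12, 18.
3rd diffs: 6, 6, 6 (constant).
Newton forward-difference form: u_j = -4 + (-9)·C(j-1,1) + 6·C(j-1,3).
At j = 16: j-1 = 15, so u_{16} = -4 - 135 + 2730 = 2591.

2591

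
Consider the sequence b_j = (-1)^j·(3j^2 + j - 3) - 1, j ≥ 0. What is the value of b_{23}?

-1608

(-1)^23 = -1; 3j^2 + j - 3 at j=23 is 1607; so b_{23} = -1608.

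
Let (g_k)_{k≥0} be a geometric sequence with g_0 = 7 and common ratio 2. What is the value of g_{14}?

g_k = 7·2^(k-0).
g_{14} = 7·2^14 = 114688.

114688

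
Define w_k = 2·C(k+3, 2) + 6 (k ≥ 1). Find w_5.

C(8, 2) = 28, so w_5 = 62.

62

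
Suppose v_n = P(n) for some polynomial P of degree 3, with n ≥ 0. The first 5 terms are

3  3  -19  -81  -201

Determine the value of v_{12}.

-5409

1st diffs: 0, -22, -62, -120.
2nd diffs: -22, -40, -58.
3rd diffs: -18, -18 (constant).
So v_n = -3n^3 - 2n^2 + 5n + 3.
Evaluating at n = 12 gives v_{12} = -5409.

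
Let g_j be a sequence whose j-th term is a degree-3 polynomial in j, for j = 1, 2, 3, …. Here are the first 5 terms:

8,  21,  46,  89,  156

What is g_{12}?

1801

1st diffs: 13, 25, 43, 67.
2nd diffs: 12, 18, 24.
3rd diffs: 6, 6 (constant).
Newton forward-difference form: g_j = 8 + 13·C(j-1,1) + 12·C(j-1,2) + 6·C(j-1,3).
At j = 12: j-1 = 11, so g_{12} = 8 + 143 + 660 + 990 = 1801.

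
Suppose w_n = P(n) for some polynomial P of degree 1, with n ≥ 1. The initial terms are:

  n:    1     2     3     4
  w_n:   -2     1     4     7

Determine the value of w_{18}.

49

1st diffs: 3, 3, 3 (constant).
So w_n = 3n - 5.
Evaluating at n = 18 gives w_{18} = 49.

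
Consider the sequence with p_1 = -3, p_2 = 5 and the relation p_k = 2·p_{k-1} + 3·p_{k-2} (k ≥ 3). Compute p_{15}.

2391481

Step forward from the initial values:
p_3 = 1;  p_4 = 17;  p_5 = 37;  …;  p_{12} = 88577;  p_{13} = 265717;  p_{14} = 797165;  p_{15} = 2391481.
(Characteristic roots are 3 and -1.)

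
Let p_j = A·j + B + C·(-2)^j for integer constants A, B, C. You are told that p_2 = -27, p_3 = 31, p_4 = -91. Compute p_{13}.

40931

Write the equations: 2A + B + 4C = -27; 3A + B - 8C = 31; 4A + B + 16C = -91.
Subtracting the first from the second: A - 12C = 58.
Subtracting the second from the third: A + 24C = -122.
Solving: C = -5, A = -2, then B = -3.
Hence p_{13} = -2·13 + (-3) + (-5)·(-8192) = 40931.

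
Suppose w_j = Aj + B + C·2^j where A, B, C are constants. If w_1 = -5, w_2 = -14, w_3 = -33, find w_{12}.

At j = 1, 2, 3: A + B + 2C = -5; 2A + B + 4C = -14; 3A + B + 8C = -33.
Subtracting the first from the second: A + 2C = -9.
Subtracting the second from the third: A + 4C = -19.
Solving: C = -5, A = 1, then B = 4.
Hence w_{12} = 1·12 + 4 + (-5)·4096 = -20464.

-20464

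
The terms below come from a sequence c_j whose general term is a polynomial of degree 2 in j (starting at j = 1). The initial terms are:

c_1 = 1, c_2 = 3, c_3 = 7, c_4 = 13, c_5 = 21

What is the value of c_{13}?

157

1st diffs: 2, 4, 6, 8.
2nd diffs: 2, 2, 2 (constant).
Newton forward-difference form: c_j = 1 + 2·C(j-1,1) + 2·C(j-1,2).
At j = 13: j-1 = 12, so c_{13} = 1 + 24 + 132 = 157.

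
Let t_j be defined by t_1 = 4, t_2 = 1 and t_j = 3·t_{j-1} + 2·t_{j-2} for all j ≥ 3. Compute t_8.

5723

Step forward from the initial values:
t_3 = 11; t_4 = 35; t_5 = 127; t_6 = 451; t_7 = 1607; t_8 = 5723.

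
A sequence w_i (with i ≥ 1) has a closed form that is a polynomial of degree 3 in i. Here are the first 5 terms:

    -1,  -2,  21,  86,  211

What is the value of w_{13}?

5531

1st diffs: -1, 23, 65, 125.
2nd diffs: 24, 42, 60.
3rd diffs: 18, 18 (constant).
Newton forward-difference form: w_i = -1 + (-1)·C(i-1,1) + 24·C(i-1,2) + 18·C(i-1,3).
At i = 13: i-1 = 12, so w_{13} = -1 - 12 + 1584 + 3960 = 5531.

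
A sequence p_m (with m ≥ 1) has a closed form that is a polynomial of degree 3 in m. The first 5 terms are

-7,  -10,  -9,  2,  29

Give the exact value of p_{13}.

1st diffs: -3, 1, 11, 27.
2nd diffs: 4, 10, 16.
3rd diffs: 6, 6 (constant).
Newton forward-difference form: p_m = -7 + (-3)·C(m-1,1) + 4·C(m-1,2) + 6·C(m-1,3).
At m = 13: m-1 = 12, so p_{13} = -7 - 36 + 264 + 1320 = 1541.

1541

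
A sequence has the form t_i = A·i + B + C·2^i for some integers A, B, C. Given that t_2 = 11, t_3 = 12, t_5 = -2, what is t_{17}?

The three given values yield: 2A + B + 4C = 11; 3A + B + 8C = 12; 5A + B + 32C = -2.
Subtracting the first from the second: A + 4C = 1.
Subtracting the second from the third: 2A + 24C = -14.
Solving: C = -1, A = 5, then B = 5.
So t_i = 5·i + 5 + (-1)·2^i; at i=17 this is -130982.

-130982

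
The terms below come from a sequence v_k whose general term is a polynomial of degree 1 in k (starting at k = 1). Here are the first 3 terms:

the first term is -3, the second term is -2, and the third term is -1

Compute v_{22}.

18

1st diffs: 1, 1 (constant).
So v_k = k - 4.
Evaluating at k = 22 gives v_{22} = 18.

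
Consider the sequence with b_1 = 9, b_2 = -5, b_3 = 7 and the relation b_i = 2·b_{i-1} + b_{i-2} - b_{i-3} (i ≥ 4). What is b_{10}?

Compute successive terms:
b_4 = 0  b_5 = 12  b_6 = 17  b_7 = 46  b_8 = 97  b_9 = 223  b_{10} = 497.

497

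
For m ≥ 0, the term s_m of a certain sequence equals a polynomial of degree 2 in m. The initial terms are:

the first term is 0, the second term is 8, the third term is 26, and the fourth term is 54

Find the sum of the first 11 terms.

1st diffs: 8, 18, 28.
2nd diffs: 10, 10 (constant).
Newton forward-difference form: s_m = 8·C(m,1) + 10·C(m,2).
Continuing: …, 92, 140, 198, 266, …, s_{10} = 530.
Summing m = 0..10 (11 terms) gives 2090.

2090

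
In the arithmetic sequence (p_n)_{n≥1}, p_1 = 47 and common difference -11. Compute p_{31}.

p_n = 47 + (n - 1)·(-11).
p_{31} = 47 + 30·(-11) = -283.

-283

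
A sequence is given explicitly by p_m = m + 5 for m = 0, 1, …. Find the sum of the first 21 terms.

Over m = 0..20: Σm = 210.
Total = (1)·210 + (5)·21 = 315.

315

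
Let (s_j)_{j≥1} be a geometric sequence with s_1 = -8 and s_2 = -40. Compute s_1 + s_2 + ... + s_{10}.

Common ratio r = 5.
s_j = (-8)·5^(j-1).
S = (-8)·(5^10 - 1)/(5 - 1) = (-8)·(9765625 - 1)/(4) = -19531248.

-19531248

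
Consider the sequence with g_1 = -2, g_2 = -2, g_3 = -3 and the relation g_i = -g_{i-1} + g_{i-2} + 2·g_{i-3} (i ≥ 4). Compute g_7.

g_4 = -3, g_5 = -4, g_6 = -5, g_7 = -5.

-5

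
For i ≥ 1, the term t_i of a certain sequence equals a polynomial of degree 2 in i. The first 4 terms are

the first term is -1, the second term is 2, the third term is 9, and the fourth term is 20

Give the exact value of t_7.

77

1st diffs: 3, 7, 11.
2nd diffs: 4, 4 (constant).
So t_i = 2i^2 - 3i.
Evaluating at i = 7 gives t_7 = 77.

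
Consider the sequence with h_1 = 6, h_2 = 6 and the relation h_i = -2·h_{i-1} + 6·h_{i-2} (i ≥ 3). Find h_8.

Applying the relation repeatedly:
h_3 = 24  h_4 = -12  h_5 = 168  h_6 = -408  h_7 = 1824  h_8 = -6096.

-6096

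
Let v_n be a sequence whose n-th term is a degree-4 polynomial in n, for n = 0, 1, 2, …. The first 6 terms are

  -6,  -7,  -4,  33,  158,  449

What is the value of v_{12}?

1st diffs: -1, 3, 37, 125, 291.
2nd diffs: 4, 34, 88, 166.
3rd diffs: 30, 54, 78.
4th diffs: 24, 24 (constant).
Newton forward-difference form: v_n = -6 + (-1)·C(n,1) + 4·C(n,2) + 30·C(n,3) + 24·C(n,4).
At n = 12: n = 12, so v_{12} = -6 - 12 + 264 + 6600 + 11880 = 18726.

18726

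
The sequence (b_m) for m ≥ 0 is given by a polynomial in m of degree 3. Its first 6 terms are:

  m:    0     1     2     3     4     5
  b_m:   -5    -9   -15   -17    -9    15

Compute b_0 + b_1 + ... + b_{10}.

1st diffs: -4, -6, -2, 8, 24.
2nd diffs: -2, 4, 10, 16.
3rd diffs: 6, 6, 6 (constant).
Newton forward-difference form: b_m = -5 + (-4)·C(m,1) + (-2)·C(m,2) + 6·C(m,3).
Continuing: …, 61, 135, 243, 391, …, b_{10} = 585.
Summing m = 0..10 (11 terms) gives 1375.

1375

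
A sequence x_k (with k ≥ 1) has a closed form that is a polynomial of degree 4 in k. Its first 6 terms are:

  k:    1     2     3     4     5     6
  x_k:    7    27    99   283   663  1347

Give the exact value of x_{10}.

1st diffs: 20, 72, 184, 380, 684.
2nd diffs: 52, 112, 196, 304.
3rd diffs: 60, 84, 108.
4th diffs: 24, 24 (constant).
So x_k = k^4 + k^2 + 2k + 3.
Evaluating at k = 10 gives x_{10} = 10123.

10123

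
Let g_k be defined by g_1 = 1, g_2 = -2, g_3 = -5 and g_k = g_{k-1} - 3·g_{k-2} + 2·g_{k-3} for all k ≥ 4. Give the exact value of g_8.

2

Applying the relation repeatedly:
g_4 = 3, g_5 = 14, g_6 = -5, g_7 = -41, g_8 = 2.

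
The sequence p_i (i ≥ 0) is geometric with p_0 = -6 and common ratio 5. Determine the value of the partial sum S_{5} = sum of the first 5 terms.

-4686

p_i = (-6)·5^(i-0).
S = (-6)·(5^5 - 1)/(5 - 1) = (-6)·(3125 - 1)/(4) = -4686.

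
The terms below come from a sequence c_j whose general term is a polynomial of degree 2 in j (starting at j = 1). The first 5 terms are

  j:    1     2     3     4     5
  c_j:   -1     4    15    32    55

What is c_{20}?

1st diffs: 5, 11, 17, 23.
2nd diffs: 6, 6, 6 (constant).
So c_j = 3j^2 - 4j.
Evaluating at j = 20 gives c_{20} = 1120.

1120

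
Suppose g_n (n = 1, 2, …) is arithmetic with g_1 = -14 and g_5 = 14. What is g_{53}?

350

Common difference d = (14 - (-14)) / (5 - 1) = 7.
g_n = -14 + (n - 1)·7.
g_{53} = -14 + 52·7 = 350.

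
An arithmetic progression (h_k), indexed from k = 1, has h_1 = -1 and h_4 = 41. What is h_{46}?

Common difference d = (41 - (-1)) / (4 - 1) = 14.
h_k = -1 + (k - 1)·14.
h_{46} = -1 + 45·14 = 629.

629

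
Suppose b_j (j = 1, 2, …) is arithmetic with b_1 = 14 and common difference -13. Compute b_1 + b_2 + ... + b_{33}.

b_j = 14 + (j - 1)·(-13).
b_{33} = -402; S = 33·(14 + (-402))/2 = -6402.

-6402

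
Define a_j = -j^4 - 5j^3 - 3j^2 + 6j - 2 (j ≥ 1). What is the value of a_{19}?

a_{19} = -1·19^4 - 5·19^3 - 3·19^2 + 6·19 - 2 = -165587.

-165587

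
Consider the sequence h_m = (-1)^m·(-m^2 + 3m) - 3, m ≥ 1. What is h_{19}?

301

(-1)^19 = -1; -m^2 + 3m at m=19 is -304; so h_{19} = 301.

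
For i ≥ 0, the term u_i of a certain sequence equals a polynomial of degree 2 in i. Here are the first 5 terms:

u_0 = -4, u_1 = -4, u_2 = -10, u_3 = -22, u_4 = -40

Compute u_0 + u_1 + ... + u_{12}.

-1768

1st diffs: 0, -6, -12, -18.
2nd diffs: -6, -6, -6 (constant).
Newton forward-difference form: u_i = -4 + (-6)·C(i,2).
Continuing: …, -64, -94, -130, -172, …, u_{12} = -400.
Summing i = 0..12 (13 terms) gives -1768.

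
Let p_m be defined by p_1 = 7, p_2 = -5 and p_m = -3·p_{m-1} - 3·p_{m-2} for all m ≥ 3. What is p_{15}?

-4374

Step forward from the initial values:
p_3 = -6;  p_4 = 33;  p_5 = -81;  …;  p_{12} = -3888;  p_{13} = 5103;  p_{14} = -3645;  p_{15} = -4374.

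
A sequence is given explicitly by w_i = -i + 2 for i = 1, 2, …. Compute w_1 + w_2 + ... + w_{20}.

Over i = 1..20: Σi = 210.
Total = (-1)·210 + (2)·20 = -170.

-170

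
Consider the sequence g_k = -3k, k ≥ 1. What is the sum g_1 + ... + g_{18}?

-513

Over k = 1..18: Σk = 171.
Total = (-3)·171 = -513.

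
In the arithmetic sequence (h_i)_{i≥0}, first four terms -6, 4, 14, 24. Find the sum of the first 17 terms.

Common difference d = 10.
h_i = -6 + (i - 0)·10.
h_{16} = 154; S = 17·(-6 + 154)/2 = 1258.

1258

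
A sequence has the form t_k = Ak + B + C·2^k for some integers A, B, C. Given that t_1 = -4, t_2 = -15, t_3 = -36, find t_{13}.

Write the equations: A + B + 2C = -4; 2A + B + 4C = -15; 3A + B + 8C = -36.
Subtracting the first from the second: A + 2C = -11.
Subtracting the second from the third: A + 4C = -21.
Solving: C = -5, A = -1, then B = 7.
Therefore t_{13} = -13 + 7 + (-5)·8192 = -40966.

-40966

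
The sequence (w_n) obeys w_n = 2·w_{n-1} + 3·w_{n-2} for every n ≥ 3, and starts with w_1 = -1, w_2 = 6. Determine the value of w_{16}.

17936136

Applying the relation repeatedly:
w_3 = 9;  w_4 = 36;  w_5 = 99;  …;  w_{13} = 664299;  w_{14} = 1992906;  w_{15} = 5978709;  w_{16} = 17936136.
(Characteristic roots are 3 and -1.)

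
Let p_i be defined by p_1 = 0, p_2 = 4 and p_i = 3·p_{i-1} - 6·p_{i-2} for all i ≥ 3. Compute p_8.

Compute successive terms:
p_3 = 12; p_4 = 12; p_5 = -36; p_6 = -180; p_7 = -324; p_8 = 108.

108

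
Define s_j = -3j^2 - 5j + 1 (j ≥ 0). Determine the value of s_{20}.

s_{20} = -3·20^2 - 5·20 + 1 = -1299.

-1299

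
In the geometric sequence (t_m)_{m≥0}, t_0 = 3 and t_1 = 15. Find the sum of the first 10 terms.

7324218

Common ratio r = 5.
t_m = 3·5^(m-0).
S = 3·(5^10 - 1)/(5 - 1) = 3·(9765625 - 1)/(4) = 7324218.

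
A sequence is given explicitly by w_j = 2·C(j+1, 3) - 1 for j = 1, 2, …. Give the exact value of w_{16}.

1359

C(17, 3) = 680, so w_{16} = 1359.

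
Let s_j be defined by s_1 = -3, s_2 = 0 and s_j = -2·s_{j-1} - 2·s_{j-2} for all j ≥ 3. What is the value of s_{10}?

0

s_3 = 6;  s_4 = -12;  s_5 = 12;  s_6 = 0;  s_7 = -24;  s_8 = 48;  s_9 = -48;  s_{10} = 0.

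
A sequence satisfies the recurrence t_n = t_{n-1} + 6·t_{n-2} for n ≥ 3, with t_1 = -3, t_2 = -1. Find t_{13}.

-750571

Applying the relation repeatedly:
t_3 = -19  t_4 = -25  t_5 = -139  …  t_{10} = -26737  t_{11} = -84307  t_{12} = -244729  t_{13} = -750571.
(Characteristic roots are 3 and -2.)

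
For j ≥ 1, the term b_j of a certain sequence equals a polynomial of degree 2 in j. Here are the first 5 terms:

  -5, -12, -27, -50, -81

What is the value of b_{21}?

1st diffs: -7, -15, -23, -31.
2nd diffs: -8, -8, -8 (constant).
Newton forward-difference form: b_j = -5 + (-7)·C(j-1,1) + (-8)·C(j-1,2).
At j = 21: j-1 = 20, so b_{21} = -5 - 140 - 1520 = -1665.

-1665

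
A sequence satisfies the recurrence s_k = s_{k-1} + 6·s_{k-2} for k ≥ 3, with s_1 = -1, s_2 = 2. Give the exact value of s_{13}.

-4096

Step forward from the initial values:
s_3 = -4;  s_4 = 8;  s_5 = -16;  …;  s_{10} = 512;  s_{11} = -1024;  s_{12} = 2048;  s_{13} = -4096.
(Characteristic roots are 3 and -2.)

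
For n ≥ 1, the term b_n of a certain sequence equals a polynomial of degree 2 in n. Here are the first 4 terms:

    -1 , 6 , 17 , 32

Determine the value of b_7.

1st diffs: 7, 11, 15.
2nd diffs: 4, 4 (constant).
Newton forward-difference form: b_n = -1 + 7·C(n-1,1) + 4·C(n-1,2).
At n = 7: n-1 = 6, so b_7 = -1 + 42 + 60 = 101.

101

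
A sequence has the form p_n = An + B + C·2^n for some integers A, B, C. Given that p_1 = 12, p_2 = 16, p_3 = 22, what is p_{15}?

32806

Write the equations: A + B + 2C = 12; 2A + B + 4C = 16; 3A + B + 8C = 22.
Subtracting the first from the second: A + 2C = 4.
Subtracting the second from the third: A + 4C = 6.
Solving: C = 1, A = 2, then B = 8.
Therefore p_{15} = 30 + 8 + 1·32768 = 32806.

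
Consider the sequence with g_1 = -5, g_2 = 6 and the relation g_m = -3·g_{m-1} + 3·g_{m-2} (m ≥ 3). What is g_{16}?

Iterate the recurrence:
g_3 = -33; g_4 = 117; g_5 = -450; …; g_{13} = -19161765; g_{14} = 72647766; g_{15} = -275428593; g_{16} = 1044229077.

1044229077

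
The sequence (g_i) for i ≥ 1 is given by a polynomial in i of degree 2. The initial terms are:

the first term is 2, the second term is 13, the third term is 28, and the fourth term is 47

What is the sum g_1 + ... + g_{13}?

1st diffs: 11, 15, 19.
2nd diffs: 4, 4 (constant).
Newton forward-difference form: g_i = 2 + 11·C(i-1,1) + 4·C(i-1,2).
Continuing: …, 70, 97, 128, 163, …, g_{13} = 398.
Summing i = 1..13 (13 terms) gives 2028.

2028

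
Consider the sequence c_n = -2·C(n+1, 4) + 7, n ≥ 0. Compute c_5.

C(6, 4) = 15, so c_5 = -23.

-23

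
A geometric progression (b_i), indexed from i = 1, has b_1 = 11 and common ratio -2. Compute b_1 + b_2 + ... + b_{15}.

120153

b_i = 11·(-2)^(i-1).
S = 11·((-2)^15 - 1)/(-2 - 1) = 11·(-32768 - 1)/(-3) = 120153.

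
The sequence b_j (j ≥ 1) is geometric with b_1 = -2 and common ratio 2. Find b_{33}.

b_j = (-2)·2^(j-1).
b_{33} = (-2)·2^32 = -8589934592.

-8589934592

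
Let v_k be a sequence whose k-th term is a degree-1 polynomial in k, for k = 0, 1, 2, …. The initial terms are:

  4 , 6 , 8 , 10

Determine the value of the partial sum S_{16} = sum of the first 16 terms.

304

1st diffs: 2, 2, 2 (constant).
So v_k = 2k + 4.
Continuing: …, 12, 14, 16, 18, …, v_{15} = 34.
Summing k = 0..15 (16 terms) gives 304.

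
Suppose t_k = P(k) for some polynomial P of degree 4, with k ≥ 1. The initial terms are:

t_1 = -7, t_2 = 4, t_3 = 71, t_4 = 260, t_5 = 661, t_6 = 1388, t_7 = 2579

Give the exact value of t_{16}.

1st diffs: 11, 67, 189, 401, 727, 1191.
2nd diffs: 56, 122, 212, 326, 464.
3rd diffs: 66, 90, 114, 138.
4th diffs: 24, 24, 24 (constant).
So t_k = k^4 + k^3 - 3k^2 - 2k - 4.
Evaluating at k = 16 gives t_{16} = 68828.

68828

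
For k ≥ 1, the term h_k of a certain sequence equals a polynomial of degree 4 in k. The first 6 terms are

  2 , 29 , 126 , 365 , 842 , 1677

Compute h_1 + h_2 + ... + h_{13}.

104520

1st diffs: 27, 97, 239, 477, 835.
2nd diffs: 70, 142, 238, 358.
3rd diffs: 72, 96, 120.
4th diffs: 24, 24 (constant).
Newton forward-difference form: h_k = 2 + 27·C(k-1,1) + 70·C(k-1,2) + 72·C(k-1,3) + 24·C(k-1,4).
Continuing: …, 3014, 5021, 7890, 11837, …, h_{13} = 32666.
Summing k = 1..13 (13 terms) gives 104520.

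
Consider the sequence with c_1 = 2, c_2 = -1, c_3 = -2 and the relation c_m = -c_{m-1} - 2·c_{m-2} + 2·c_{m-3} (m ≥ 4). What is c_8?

Iterate the recurrence:
c_4 = 8, c_5 = -6, c_6 = -14, c_7 = 42, c_8 = -26.

-26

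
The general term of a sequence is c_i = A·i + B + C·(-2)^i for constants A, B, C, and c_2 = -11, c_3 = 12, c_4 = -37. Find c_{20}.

-2097173

Plug in i = 2, 3, 4: 2A + B + 4C = -11; 3A + B - 8C = 12; 4A + B + 16C = -37.
Subtracting the first from the second: A - 12C = 23.
Subtracting the second from the third: A + 24C = -49.
Solving: C = -2, A = -1, then B = -1.
Therefore c_{20} = -20 + (-1) + (-2)·1048576 = -2097173.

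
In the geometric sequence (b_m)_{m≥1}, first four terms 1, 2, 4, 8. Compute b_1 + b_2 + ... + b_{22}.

4194303

Common ratio r = 2.
b_m = 1·2^(m-1).
S = 1·(2^22 - 1)/(2 - 1) = 1·(4194304 - 1)/(1) = 4194303.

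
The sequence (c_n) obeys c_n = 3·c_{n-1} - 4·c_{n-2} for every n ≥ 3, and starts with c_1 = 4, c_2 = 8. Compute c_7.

Compute successive terms:
c_3 = 8; c_4 = -8; c_5 = -56; c_6 = -136; c_7 = -184.

-184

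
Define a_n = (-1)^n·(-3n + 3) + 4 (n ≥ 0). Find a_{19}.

58

(-1)^19 = -1; -3n + 3 at n=19 is -54; so a_{19} = 58.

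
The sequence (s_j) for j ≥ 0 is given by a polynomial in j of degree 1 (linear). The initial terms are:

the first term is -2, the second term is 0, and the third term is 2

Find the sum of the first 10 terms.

1st diffs: 2, 2 (constant).
So s_j = 2j - 2.
Continuing: …, 4, 6, 8, 10, …, s_9 = 16.
Summing j = 0..9 (10 terms) gives 70.

70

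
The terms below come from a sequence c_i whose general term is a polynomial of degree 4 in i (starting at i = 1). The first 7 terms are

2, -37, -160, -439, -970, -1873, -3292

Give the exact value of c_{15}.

-58420

1st diffs: -39, -123, -279, -531, -903, -1419.
2nd diffs: -84, -156, -252, -372, -516.
3rd diffs: -72, -96, -120, -144.
4th diffs: -24, -24, -24 (constant).
Newton forward-difference form: c_i = 2 + (-39)·C(i-1,1) + (-84)·C(i-1,2) + (-72)·C(i-1,3) + (-24)·C(i-1,4).
At i = 15: i-1 = 14, so c_{15} = 2 - 546 - 7644 - 26208 - 24024 = -58420.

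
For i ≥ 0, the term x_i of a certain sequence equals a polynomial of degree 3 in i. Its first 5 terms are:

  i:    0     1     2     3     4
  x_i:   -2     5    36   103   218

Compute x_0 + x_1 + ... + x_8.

3762

1st diffs: 7, 31, 67, 115.
2nd diffs: 24, 36, 48.
3rd diffs: 12, 12 (constant).
Newton forward-difference form: x_i = -2 + 7·C(i,1) + 24·C(i,2) + 12·C(i,3).
Continuing: 393, 640, 971, 1398.
Summing i = 0..8 (9 terms) gives 3762.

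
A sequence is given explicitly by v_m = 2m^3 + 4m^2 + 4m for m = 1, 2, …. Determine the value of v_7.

910

v_7 = 2·7^3 + 4·7^2 + 4·7 = 910.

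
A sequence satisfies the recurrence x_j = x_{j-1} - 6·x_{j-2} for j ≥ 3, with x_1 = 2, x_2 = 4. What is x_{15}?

Applying the relation repeatedly:
x_3 = -8  x_4 = -32  x_5 = 16  …  x_{12} = -14192  x_{13} = -109328  x_{14} = -24176  x_{15} = 631792.

631792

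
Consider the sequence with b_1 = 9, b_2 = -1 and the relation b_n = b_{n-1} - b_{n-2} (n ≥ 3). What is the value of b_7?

Applying the relation repeatedly:
b_3 = -10; b_4 = -9; b_5 = 1; b_6 = 10; b_7 = 9.

9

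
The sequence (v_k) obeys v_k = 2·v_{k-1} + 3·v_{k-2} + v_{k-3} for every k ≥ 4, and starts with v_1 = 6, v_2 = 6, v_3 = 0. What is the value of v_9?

Applying the relation repeatedly:
v_4 = 24, v_5 = 54, v_6 = 180, v_7 = 546, v_8 = 1686, v_9 = 5190.

5190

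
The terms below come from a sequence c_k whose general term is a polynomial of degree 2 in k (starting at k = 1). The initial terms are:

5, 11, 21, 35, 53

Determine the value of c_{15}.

1st diffs: 6, 10, 14, 18.
2nd diffs: 4, 4, 4 (constant).
Newton forward-difference form: c_k = 5 + 6·C(k-1,1) + 4·C(k-1,2).
At k = 15: k-1 = 14, so c_{15} = 5 + 84 + 364 = 453.

453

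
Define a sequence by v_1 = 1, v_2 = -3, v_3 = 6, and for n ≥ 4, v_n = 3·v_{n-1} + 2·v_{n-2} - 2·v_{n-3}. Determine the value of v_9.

6172

Compute successive terms:
v_4 = 10, v_5 = 48, v_6 = 152, v_7 = 532, v_8 = 1804, v_9 = 6172.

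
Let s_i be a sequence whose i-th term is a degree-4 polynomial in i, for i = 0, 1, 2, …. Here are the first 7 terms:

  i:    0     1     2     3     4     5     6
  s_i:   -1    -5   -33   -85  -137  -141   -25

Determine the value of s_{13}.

1st diffs: -4, -28, -52, -52, -4, 116.
2nd diffs: -24, -24, 0, 48, 120.
3rd diffs: 0, 24, 48, 72.
4th diffs: 24, 24, 24 (constant).
Newton forward-difference form: s_i = -1 + (-4)·C(i,1) + (-24)·C(i,2) + 24·C(i,4).
At i = 13: i = 13, so s_{13} = -1 - 52 - 1872 + 17160 = 15235.

15235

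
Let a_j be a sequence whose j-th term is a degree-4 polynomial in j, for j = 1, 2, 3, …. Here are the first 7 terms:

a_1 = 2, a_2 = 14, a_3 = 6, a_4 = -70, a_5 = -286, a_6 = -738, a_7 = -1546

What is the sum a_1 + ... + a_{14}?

1st diffs: 12, -8, -76, -216, -452, -808.
2nd diffs: -20, -68, -140, -236, -356.
3rd diffs: -48, -72, -96, -120.
4th diffs: -24, -24, -24 (constant).
Newton forward-difference form: a_j = 2 + 12·C(j-1,1) + (-20)·C(j-1,2) + (-48)·C(j-1,3) + (-24)·C(j-1,4).
Continuing: …, -2854, -4830, -7666, -11578, …, a_{14} = -32290.
Summing j = 1..14 (14 terms) gives -102256.

-102256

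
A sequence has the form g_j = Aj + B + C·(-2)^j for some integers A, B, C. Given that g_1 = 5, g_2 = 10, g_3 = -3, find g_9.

-513

Plug in j = 1, 2, 3: A + B - 2C = 5; 2A + B + 4C = 10; 3A + B - 8C = -3.
Subtracting the first from the second: A + 6C = 5.
Subtracting the second from the third: A - 12C = -13.
Solving: C = 1, A = -1, then B = 8.
Therefore g_9 = -9 + 8 + 1·(-512) = -513.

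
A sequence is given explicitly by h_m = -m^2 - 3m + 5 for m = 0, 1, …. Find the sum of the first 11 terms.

-495

Over m = 0..10: Σm = 55, Σm² = 385.
Total = (-1)·385 + (-3)·55 + (5)·11 = -495.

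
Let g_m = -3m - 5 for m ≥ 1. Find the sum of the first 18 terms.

Over m = 1..18: Σm = 171.
Total = (-3)·171 + (-5)·18 = -603.

-603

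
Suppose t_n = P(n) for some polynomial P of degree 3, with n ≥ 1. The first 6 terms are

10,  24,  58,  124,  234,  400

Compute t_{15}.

1st diffs: 14, 34, 66, 110, 166.
2nd diffs: 20, 32, 44, 56.
3rd diffs: 12, 12, 12 (constant).
So t_n = 2n^3 - 2n^2 + 6n + 4.
Evaluating at n = 15 gives t_{15} = 6394.

6394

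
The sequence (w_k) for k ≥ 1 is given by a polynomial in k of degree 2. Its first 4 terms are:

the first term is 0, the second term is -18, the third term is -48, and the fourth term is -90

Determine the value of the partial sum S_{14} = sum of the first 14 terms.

-6006

1st diffs: -18, -30, -42.
2nd diffs: -12, -12 (constant).
So w_k = -6k^2 + 6.
Continuing: …, -144, -210, -288, -378, …, w_{14} = -1170.
Summing k = 1..14 (14 terms) gives -6006.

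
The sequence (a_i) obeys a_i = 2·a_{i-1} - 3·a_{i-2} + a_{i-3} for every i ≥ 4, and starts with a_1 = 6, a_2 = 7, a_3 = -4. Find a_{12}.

Step forward from the initial values:
a_4 = -23;  a_5 = -27;  a_6 = 11;  a_7 = 80;  a_8 = 100;  a_9 = -29;  a_{10} = -278;  a_{11} = -369;  a_{12} = 67.

67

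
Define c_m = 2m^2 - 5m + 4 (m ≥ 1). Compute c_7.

c_7 = 2·7^2 - 5·7 + 4 = 67.

67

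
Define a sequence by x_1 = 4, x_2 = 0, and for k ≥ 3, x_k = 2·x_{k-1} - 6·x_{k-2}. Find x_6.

384

Compute successive terms:
x_3 = -24, x_4 = -48, x_5 = 48, x_6 = 384.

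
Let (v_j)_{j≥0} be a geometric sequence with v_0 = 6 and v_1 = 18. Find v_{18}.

Common ratio r = 3.
v_j = 6·3^(j-0).
v_{18} = 6·3^18 = 2324522934.

2324522934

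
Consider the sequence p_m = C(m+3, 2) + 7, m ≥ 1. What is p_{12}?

112

C(15, 2) = 105, so p_{12} = 112.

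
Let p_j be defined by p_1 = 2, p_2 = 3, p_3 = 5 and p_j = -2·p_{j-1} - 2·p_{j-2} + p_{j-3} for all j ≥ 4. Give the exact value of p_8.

115

Applying the relation repeatedly:
p_4 = -14; p_5 = 21; p_6 = -9; p_7 = -38; p_8 = 115.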